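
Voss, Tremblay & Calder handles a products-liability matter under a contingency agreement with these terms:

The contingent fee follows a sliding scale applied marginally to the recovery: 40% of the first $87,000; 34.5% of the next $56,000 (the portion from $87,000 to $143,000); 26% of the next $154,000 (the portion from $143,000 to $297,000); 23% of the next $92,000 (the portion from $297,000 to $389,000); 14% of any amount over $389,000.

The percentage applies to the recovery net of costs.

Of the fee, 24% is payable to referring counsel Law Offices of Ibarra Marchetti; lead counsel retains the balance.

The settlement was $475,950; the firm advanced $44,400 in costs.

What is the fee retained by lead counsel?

$92,170.52

Fee base (net of costs): $475,950 − $44,400 = $431,550
First $87,000 at 40% = $34,800.00
Next $56,000 at 34.5% = $19,320.00
Next $154,000 at 26% = $40,040.00
Next $92,000 at 23% = $21,160.00
Remaining $42,550 at 14% = $5,957.00
Fee: $34,800.00 + $19,320.00 + $40,040.00 + $21,160.00 + $5,957.00 = $121,277.00
Referral share: 24% of $121,277.00 = $29,106.48; lead counsel retains $121,277.00 − $29,106.48 = $92,170.52.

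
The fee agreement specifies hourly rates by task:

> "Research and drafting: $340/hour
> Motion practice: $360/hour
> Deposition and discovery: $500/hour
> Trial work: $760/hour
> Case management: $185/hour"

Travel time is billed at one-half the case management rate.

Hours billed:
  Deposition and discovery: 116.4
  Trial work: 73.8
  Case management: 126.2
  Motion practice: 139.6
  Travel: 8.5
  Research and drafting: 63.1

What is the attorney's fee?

$210,131.25

Research and drafting: 63.1 × $340 = $21,454.00
Motion practice: 139.6 × $360 = $50,256.00
Deposition and discovery: 116.4 × $500 = $58,200.00
Trial work: 73.8 × $760 = $56,088.00
Case management: 126.2 × $185 = $23,347.00
Subtotal: $21,454.00 + $50,256.00 + $58,200.00 + $56,088.00 + $23,347.00 = $209,345.00
Travel: 8.5 × ($185 ÷ 2) = 8.5 × $92.50 = $786.25
Total: $209,345.00 + $786.25 = $210,131.25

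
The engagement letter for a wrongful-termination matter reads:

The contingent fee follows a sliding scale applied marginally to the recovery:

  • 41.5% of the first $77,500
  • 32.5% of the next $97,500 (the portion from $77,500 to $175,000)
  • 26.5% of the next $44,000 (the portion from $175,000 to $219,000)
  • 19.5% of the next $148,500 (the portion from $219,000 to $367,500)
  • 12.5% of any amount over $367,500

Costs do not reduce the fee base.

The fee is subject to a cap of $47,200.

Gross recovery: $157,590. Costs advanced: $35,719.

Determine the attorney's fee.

Fee base is the gross recovery, $157,590; costs are reimbursed separately.
First $77,500 at 41.5% = $32,162.50
Remaining $80,090 at 32.5% = $26,029.25
Fee: $32,162.50 + $26,029.25 = $58,191.75
$58,191.75 exceeds the $47,200 cap, so the fee is capped at $47,200.00.

$47,200.00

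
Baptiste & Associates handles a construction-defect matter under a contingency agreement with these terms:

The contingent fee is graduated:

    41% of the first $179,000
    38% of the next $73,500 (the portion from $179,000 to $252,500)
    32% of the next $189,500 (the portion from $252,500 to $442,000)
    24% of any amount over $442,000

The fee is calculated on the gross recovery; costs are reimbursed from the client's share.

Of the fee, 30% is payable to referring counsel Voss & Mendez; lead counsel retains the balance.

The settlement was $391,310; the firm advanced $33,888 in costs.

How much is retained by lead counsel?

Fee base is the gross recovery, $391,310; costs are reimbursed separately.
First $179,000 at 41% = $73,390.00
Next $73,500 at 38% = $27,930.00
Remaining $138,810 at 32% = $44,419.20
Fee: $73,390.00 + $27,930.00 + $44,419.20 = $145,739.20
Referral share: 30% of $145,739.20 = $43,721.76; lead counsel retains $145,739.20 − $43,721.76 = $102,017.44.

$102,017.44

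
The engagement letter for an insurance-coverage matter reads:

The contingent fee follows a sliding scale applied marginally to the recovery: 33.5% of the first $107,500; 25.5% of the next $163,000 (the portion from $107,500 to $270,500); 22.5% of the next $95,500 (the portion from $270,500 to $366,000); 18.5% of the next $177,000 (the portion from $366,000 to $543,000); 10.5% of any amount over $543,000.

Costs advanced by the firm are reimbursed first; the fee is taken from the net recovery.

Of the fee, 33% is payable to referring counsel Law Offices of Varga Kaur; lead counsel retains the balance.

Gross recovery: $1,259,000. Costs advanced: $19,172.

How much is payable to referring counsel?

Fee base (net of costs): $1,259,000 − $19,172 = $1,239,828
First $107,500 at 33.5% = $36,012.50
Next $163,000 at 25.5% = $41,565.00
Next $95,500 at 22.5% = $21,487.50
Next $177,000 at 18.5% = $32,745.00
Remaining $696,828 at 10.5% = $73,166.94
Fee: $36,012.50 + $41,565.00 + $21,487.50 + $32,745.00 + $73,166.94 = $204,976.94
Referral share: 33% of $204,976.94 = $67,642.39; lead counsel retains $204,976.94 − $67,642.39 = $137,334.55.

$67,642.39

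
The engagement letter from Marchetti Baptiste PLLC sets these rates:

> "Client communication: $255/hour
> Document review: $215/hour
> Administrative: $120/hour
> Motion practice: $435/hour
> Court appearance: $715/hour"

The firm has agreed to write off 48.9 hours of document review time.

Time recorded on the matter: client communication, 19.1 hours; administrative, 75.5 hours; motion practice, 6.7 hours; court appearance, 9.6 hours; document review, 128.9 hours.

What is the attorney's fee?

$40,909.00

Client communication: 19.1 × $255 = $4,870.50
Document review: 128.9 × $215 = $27,713.50
Administrative: 75.5 × $120 = $9,060.00
Motion practice: 6.7 × $435 = $2,914.50
Court appearance: 9.6 × $715 = $6,864.00
Subtotal: $51,422.50
Write-off: 48.9 × $215 = $10,513.50
Total: $51,422.50 − $10,513.50 = $40,909.00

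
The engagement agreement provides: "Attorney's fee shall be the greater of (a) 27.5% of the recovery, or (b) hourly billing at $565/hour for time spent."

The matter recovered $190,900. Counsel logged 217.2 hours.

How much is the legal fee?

(a) 27.5% of $190,900 = $52,497.50
(b) 217.2 × $565 = $122,718.00
The greater is (b): $122,718.00.

$122,718.00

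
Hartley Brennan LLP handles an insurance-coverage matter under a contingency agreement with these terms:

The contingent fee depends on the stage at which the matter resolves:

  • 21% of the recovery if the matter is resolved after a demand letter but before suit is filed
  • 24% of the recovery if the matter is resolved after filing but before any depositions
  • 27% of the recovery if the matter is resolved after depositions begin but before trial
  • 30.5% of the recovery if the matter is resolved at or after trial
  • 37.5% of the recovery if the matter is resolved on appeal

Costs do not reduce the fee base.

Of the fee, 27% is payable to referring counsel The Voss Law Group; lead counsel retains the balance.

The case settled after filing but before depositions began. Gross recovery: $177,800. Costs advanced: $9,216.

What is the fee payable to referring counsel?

$11,521.44

Fee base is the gross recovery, $177,800; costs are reimbursed separately.
The matter settled after filing but before depositions began, so the 24% rate applies.
$177,800 × 24% = $42,672.00
Referral share: 27% of $42,672.00 = $11,521.44; lead counsel retains $42,672.00 − $11,521.44 = $31,150.56.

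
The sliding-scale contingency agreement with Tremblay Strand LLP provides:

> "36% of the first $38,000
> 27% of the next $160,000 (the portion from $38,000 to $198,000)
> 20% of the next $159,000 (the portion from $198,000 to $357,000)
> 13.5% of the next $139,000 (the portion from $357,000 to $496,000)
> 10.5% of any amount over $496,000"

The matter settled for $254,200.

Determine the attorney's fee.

First $38,000 at 36% = $13,680.00
Next $160,000 at 27% = $43,200.00
Remaining $56,200 at 20% = $11,240.00
Fee: $13,680.00 + $43,200.00 + $11,240.00 = $68,120.00

$68,120.00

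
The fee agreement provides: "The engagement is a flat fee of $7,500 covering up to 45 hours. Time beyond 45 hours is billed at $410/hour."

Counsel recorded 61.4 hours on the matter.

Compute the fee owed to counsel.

Flat fee: $7,500.00
Excess hours: 61.4 − 45 = 16.4
Overrun: 16.4 × $410 = $6,724.00
Total: $7,500.00 + $6,724.00 = $14,224.00

$14,224.00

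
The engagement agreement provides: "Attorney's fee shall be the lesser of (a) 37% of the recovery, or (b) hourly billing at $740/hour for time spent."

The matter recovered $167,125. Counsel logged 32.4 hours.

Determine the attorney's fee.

$23,976.00

(a) 37% of $167,125 = $61,836.25
(b) 32.4 × $740 = $23,976.00
The lesser is (b): $23,976.00.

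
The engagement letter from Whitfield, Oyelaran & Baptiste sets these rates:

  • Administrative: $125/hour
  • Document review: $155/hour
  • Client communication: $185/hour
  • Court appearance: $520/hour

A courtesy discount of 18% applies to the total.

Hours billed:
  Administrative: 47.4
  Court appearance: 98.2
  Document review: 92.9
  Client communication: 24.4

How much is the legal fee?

$62,240.05

Administrative: 47.4 × $125 = $5,925.00
Document review: 92.9 × $155 = $14,399.50
Client communication: 24.4 × $185 = $4,514.00
Court appearance: 98.2 × $520 = $51,064.00
Subtotal: $75,902.50
Less 18% discount: −$13,662.45
Total: $75,902.50 − $13,662.45 = $62,240.05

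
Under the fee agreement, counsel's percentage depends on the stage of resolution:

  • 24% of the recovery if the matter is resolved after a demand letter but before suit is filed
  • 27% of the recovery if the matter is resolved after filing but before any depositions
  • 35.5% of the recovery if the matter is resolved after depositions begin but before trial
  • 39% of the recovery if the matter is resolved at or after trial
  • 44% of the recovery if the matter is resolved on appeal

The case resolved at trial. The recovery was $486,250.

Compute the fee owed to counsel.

The matter resolved at trial, so the 39% rate applies.
$486,250 × 39% = $189,637.50

$189,637.50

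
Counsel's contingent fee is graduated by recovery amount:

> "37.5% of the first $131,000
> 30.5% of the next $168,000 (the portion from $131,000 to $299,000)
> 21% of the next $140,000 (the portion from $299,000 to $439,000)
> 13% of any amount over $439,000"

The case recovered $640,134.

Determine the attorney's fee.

$155,912.42

First $131,000 at 37.5% = $49,125.00
Next $168,000 at 30.5% = $51,240.00
Next $140,000 at 21% = $29,400.00
Remaining $201,134 at 13% = $26,147.42
Fee: $49,125.00 + $51,240.00 + $29,400.00 + $26,147.42 = $155,912.42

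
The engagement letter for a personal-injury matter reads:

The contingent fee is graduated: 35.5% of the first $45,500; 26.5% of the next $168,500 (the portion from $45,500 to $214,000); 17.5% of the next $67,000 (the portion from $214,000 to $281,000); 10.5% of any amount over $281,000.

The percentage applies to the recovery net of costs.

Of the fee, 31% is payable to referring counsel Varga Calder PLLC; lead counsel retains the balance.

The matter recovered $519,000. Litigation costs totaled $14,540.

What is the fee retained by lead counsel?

Fee base (net of costs): $519,000 − $14,540 = $504,460
First $45,500 at 35.5% = $16,152.50
Next $168,500 at 26.5% = $44,652.50
Next $67,000 at 17.5% = $11,725.00
Remaining $223,460 at 10.5% = $23,463.30
Fee: $16,152.50 + $44,652.50 + $11,725.00 + $23,463.30 = $95,993.30
Referral share: 31% of $95,993.30 = $29,757.92; lead counsel retains $95,993.30 − $29,757.92 = $66,235.38.

$66,235.38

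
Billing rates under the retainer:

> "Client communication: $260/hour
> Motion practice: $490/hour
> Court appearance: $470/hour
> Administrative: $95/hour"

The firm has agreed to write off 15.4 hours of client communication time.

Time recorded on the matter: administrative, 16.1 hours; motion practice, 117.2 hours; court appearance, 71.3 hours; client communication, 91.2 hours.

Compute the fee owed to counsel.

Client communication: 91.2 × $260 = $23,712.00
Motion practice: 117.2 × $490 = $57,428.00
Court appearance: 71.3 × $470 = $33,511.00
Administrative: 16.1 × $95 = $1,529.50
Subtotal: $116,180.50
Write-off: 15.4 × $260 = $4,004.00
Total: $116,180.50 − $4,004.00 = $112,176.50

$112,176.50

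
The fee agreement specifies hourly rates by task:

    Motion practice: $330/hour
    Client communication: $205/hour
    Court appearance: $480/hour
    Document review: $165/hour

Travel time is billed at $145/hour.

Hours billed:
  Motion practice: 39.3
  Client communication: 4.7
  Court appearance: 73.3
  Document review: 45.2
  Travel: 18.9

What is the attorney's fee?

Motion practice: 39.3 × $330 = $12,969.00
Client communication: 4.7 × $205 = $963.50
Court appearance: 73.3 × $480 = $35,184.00
Document review: 45.2 × $165 = $7,458.00
Subtotal: $12,969.00 + $963.50 + $35,184.00 + $7,458.00 = $56,574.50
Travel: 18.9 × $145 = $2,740.50
Total: $56,574.50 + $2,740.50 = $59,315.00

$59,315.00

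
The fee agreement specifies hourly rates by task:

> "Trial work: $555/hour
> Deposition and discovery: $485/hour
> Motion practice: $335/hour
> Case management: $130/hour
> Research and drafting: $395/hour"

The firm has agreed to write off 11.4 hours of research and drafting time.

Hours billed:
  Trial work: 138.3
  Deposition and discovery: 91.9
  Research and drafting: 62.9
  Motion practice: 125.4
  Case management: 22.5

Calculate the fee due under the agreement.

Trial work: 138.3 × $555 = $76,756.50
Deposition and discovery: 91.9 × $485 = $44,571.50
Motion practice: 125.4 × $335 = $42,009.00
Case management: 22.5 × $130 = $2,925.00
Research and drafting: 62.9 × $395 = $24,845.50
Subtotal: $191,107.50
Write-off: 11.4 × $395 = $4,503.00
Total: $191,107.50 − $4,503.00 = $186,604.50

$186,604.50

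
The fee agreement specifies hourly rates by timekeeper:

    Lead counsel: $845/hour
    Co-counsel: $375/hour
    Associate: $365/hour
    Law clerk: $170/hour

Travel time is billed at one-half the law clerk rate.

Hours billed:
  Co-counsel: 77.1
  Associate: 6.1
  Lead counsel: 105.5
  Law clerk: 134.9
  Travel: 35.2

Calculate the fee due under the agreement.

$146,211.50

Lead counsel: 105.5 × $845 = $89,147.50
Co-counsel: 77.1 × $375 = $28,912.50
Associate: 6.1 × $365 = $2,226.50
Law clerk: 134.9 × $170 = $22,933.00
Subtotal: $89,147.50 + $28,912.50 + $2,226.50 + $22,933.00 = $143,219.50
Travel: 35.2 × ($170 ÷ 2) = 35.2 × $85.00 = $2,992.00
Total: $143,219.50 + $2,992.00 = $146,211.50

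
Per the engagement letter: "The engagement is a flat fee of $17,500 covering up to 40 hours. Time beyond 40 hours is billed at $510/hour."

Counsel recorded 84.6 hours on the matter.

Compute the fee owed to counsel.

$40,246.00

Flat fee: $17,500.00
Excess hours: 84.6 − 40 = 44.6
Overrun: 44.6 × $510 = $22,746.00
Total: $17,500.00 + $22,746.00 = $40,246.00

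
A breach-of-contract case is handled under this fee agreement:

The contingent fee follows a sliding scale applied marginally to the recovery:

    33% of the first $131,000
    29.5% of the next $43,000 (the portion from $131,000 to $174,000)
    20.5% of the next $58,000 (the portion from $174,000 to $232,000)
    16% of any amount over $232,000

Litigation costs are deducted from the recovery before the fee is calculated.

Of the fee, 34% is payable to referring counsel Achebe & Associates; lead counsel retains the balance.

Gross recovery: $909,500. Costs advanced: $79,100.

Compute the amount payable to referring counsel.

$55,606.66

Fee base (net of costs): $909,500 − $79,100 = $830,400
First $131,000 at 33% = $43,230.00
Next $43,000 at 29.5% = $12,685.00
Next $58,000 at 20.5% = $11,890.00
Remaining $598,400 at 16% = $95,744.00
Fee: $43,230.00 + $12,685.00 + $11,890.00 + $95,744.00 = $163,549.00
Referral share: 34% of $163,549.00 = $55,606.66; lead counsel retains $163,549.00 − $55,606.66 = $107,942.34.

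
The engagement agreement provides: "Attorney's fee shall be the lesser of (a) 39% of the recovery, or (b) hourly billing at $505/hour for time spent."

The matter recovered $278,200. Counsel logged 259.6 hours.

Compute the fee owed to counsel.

(a) 39% of $278,200 = $108,498.00
(b) 259.6 × $505 = $131,098.00
The lesser is (a): $108,498.00.

$108,498.00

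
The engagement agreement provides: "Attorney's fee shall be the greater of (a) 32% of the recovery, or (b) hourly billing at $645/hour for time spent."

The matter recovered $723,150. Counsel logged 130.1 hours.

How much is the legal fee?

(a) 32% of $723,150 = $231,408.00
(b) 130.1 × $645 = $83,914.50
The greater is (a): $231,408.00.

$231,408.00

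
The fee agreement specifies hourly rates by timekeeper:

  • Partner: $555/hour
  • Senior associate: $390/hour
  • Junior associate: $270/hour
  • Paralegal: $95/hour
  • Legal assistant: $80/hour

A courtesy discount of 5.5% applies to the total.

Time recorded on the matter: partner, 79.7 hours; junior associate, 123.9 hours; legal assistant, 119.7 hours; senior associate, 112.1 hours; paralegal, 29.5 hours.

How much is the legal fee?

$126,425.88

Partner: 79.7 × $555 = $44,233.50
Senior associate: 112.1 × $390 = $43,719.00
Junior associate: 123.9 × $270 = $33,453.00
Paralegal: 29.5 × $95 = $2,802.50
Legal assistant: 119.7 × $80 = $9,576.00
Subtotal: $133,784.00
Less 5.5% discount: −$7,358.12
Total: $133,784.00 − $7,358.12 = $126,425.88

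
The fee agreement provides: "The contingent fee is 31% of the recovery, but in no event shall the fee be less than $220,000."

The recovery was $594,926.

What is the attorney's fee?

31% of $594,926 = $184,427.06
That is below the $220,000 minimum, so the minimum applies.

$220,000.00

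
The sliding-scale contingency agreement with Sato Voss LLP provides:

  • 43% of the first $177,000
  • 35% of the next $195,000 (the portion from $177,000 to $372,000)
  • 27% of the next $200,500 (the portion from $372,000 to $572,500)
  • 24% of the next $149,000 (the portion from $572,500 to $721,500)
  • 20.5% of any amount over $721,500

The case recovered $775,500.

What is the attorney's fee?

$245,325.00

First $177,000 at 43% = $76,110.00
Next $195,000 at 35% = $68,250.00
Next $200,500 at 27% = $54,135.00
Next $149,000 at 24% = $35,760.00
Remaining $54,000 at 20.5% = $11,070.00
Fee: $76,110.00 + $68,250.00 + $54,135.00 + $35,760.00 + $11,070.00 = $245,325.00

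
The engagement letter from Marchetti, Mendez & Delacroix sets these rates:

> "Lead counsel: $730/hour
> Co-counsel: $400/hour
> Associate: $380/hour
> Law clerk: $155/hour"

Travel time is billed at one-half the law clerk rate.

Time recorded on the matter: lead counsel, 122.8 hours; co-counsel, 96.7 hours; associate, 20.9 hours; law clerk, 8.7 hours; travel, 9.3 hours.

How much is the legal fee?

$138,335.25

Lead counsel: 122.8 × $730 = $89,644.00
Co-counsel: 96.7 × $400 = $38,680.00
Associate: 20.9 × $380 = $7,942.00
Law clerk: 8.7 × $155 = $1,348.50
Subtotal: $89,644.00 + $38,680.00 + $7,942.00 + $1,348.50 = $137,614.50
Travel: 9.3 × ($155 ÷ 2) = 9.3 × $77.50 = $720.75
Total: $137,614.50 + $720.75 = $138,335.25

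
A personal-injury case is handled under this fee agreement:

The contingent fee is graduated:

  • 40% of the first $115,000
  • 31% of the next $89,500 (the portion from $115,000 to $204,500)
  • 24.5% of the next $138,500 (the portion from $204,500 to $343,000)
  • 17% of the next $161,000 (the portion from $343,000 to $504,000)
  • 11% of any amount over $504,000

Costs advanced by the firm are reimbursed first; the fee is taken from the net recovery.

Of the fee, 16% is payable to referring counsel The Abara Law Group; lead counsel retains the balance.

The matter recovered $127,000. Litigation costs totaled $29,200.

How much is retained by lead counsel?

Fee base (net of costs): $127,000 − $29,200 = $97,800
First $97,800 at 40% = $39,120.00
Referral share: 16% of $39,120.00 = $6,259.20; lead counsel retains $39,120.00 − $6,259.20 = $32,860.80.

$32,860.80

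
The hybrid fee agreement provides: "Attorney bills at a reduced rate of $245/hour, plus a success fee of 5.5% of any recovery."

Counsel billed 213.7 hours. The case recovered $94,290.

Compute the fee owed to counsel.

Hourly: 213.7 × $245 = $52,356.50
Success fee: 5.5% of $94,290 = $5,185.95
Total: $52,356.50 + $5,185.95 = $57,542.45

$57,542.45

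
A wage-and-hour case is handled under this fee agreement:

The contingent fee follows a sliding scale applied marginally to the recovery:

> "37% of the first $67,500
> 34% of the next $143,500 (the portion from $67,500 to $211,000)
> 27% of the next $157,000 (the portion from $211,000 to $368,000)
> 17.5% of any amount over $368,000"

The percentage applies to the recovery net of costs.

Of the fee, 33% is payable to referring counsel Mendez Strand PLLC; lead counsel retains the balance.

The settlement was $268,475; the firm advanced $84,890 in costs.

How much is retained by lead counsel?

Fee base (net of costs): $268,475 − $84,890 = $183,585
First $67,500 at 37% = $24,975.00
Remaining $116,085 at 34% = $39,468.90
Fee: $24,975.00 + $39,468.90 = $64,443.90
Referral share: 33% of $64,443.90 = $21,266.49; lead counsel retains $64,443.90 − $21,266.49 = $43,177.41.

$43,177.41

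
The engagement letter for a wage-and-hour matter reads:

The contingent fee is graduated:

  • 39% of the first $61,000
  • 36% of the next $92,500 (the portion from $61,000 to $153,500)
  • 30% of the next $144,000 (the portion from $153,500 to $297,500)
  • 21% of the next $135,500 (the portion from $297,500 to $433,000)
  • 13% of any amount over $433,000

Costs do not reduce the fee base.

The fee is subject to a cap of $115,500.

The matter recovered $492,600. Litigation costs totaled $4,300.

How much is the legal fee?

$115,500.00

Fee base is the gross recovery, $492,600; costs are reimbursed separately.
First $61,000 at 39% = $23,790.00
Next $92,500 at 36% = $33,300.00
Next $144,000 at 30% = $43,200.00
Next $135,500 at 21% = $28,455.00
Remaining $59,600 at 13% = $7,748.00
Fee: $23,790.00 + $33,300.00 + $43,200.00 + $28,455.00 + $7,748.00 = $136,493.00
$136,493.00 exceeds the $115,500 cap, so the fee is capped at $115,500.00.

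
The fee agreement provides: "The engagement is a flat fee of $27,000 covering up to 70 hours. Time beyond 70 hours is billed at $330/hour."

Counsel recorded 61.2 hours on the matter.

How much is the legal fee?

$27,000.00

61.2 hours is within the 70-hour scope; only the flat fee applies.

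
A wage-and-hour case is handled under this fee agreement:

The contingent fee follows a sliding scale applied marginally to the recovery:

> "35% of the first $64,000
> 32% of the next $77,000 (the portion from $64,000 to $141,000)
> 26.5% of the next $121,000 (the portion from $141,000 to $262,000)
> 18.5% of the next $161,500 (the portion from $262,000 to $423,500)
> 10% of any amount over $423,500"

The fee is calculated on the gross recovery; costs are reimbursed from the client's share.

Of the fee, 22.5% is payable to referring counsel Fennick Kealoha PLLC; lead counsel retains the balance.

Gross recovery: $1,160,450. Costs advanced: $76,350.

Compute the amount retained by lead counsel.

$141,575.06

Fee base is the gross recovery, $1,160,450; costs are reimbursed separately.
First $64,000 at 35% = $22,400.00
Next $77,000 at 32% = $24,640.00
Next $121,000 at 26.5% = $32,065.00
Next $161,500 at 18.5% = $29,877.50
Remaining $736,950 at 10% = $73,695.00
Fee: $22,400.00 + $24,640.00 + $32,065.00 + $29,877.50 + $73,695.00 = $182,677.50
Referral share: 22.5% of $182,677.50 = $41,102.44; lead counsel retains $182,677.50 − $41,102.44 = $141,575.06.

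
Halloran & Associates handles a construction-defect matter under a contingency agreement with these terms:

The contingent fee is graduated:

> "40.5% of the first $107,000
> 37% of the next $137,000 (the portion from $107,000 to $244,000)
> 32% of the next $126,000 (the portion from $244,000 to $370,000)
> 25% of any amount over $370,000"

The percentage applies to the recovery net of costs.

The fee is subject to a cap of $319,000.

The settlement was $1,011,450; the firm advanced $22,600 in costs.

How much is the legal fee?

$289,057.50

Fee base (net of costs): $1,011,450 − $22,600 = $988,850
First $107,000 at 40.5% = $43,335.00
Next $137,000 at 37% = $50,690.00
Next $126,000 at 32% = $40,320.00
Remaining $618,850 at 25% = $154,712.50
Fee: $43,335.00 + $50,690.00 + $40,320.00 + $154,712.50 = $289,057.50
$289,057.50 is under the $319,000 cap.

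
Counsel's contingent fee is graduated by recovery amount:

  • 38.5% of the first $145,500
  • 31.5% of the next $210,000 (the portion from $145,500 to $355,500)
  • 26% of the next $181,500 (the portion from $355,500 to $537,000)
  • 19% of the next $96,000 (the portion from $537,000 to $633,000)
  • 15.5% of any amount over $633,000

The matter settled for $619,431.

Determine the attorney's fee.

$185,019.39

First $145,500 at 38.5% = $56,017.50
Next $210,000 at 31.5% = $66,150.00
Next $181,500 at 26% = $47,190.00
Remaining $82,431 at 19% = $15,661.89
Fee: $56,017.50 + $66,150.00 + $47,190.00 + $15,661.89 = $185,019.39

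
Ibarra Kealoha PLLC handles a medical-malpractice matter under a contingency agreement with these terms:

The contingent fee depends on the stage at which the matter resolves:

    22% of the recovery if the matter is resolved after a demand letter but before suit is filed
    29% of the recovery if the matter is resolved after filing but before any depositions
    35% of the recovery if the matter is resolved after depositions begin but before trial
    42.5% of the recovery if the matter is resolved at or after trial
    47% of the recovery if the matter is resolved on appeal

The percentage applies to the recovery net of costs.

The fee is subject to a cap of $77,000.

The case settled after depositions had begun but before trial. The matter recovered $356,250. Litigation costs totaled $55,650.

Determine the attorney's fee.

Fee base (net of costs): $356,250 − $55,650 = $300,600
The matter settled after depositions had begun but before trial, so the 35% rate applies.
$300,600 × 35% = $105,210.00
$105,210.00 exceeds the $77,000 cap, so the fee is capped at $77,000.00.

$77,000.00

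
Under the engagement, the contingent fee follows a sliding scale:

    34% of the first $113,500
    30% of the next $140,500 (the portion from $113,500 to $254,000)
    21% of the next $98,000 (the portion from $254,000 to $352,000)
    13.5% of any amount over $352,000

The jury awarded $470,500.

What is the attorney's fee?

First $113,500 at 34% = $38,590.00
Next $140,500 at 30% = $42,150.00
Next $98,000 at 21% = $20,580.00
Remaining $118,500 at 13.5% = $15,997.50
Fee: $38,590.00 + $42,150.00 + $20,580.00 + $15,997.50 = $117,317.50

$117,317.50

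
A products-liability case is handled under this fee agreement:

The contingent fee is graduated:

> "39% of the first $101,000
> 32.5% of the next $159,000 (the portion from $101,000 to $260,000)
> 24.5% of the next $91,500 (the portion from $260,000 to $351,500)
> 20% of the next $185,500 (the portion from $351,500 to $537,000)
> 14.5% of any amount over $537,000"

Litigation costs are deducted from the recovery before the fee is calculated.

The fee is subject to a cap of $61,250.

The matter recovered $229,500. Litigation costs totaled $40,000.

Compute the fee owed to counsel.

Fee base (net of costs): $229,500 − $40,000 = $189,500
First $101,000 at 39% = $39,390.00
Remaining $88,500 at 32.5% = $28,762.50
Fee: $39,390.00 + $28,762.50 = $68,152.50
$68,152.50 exceeds the $61,250 cap, so the fee is capped at $61,250.00.

$61,250.00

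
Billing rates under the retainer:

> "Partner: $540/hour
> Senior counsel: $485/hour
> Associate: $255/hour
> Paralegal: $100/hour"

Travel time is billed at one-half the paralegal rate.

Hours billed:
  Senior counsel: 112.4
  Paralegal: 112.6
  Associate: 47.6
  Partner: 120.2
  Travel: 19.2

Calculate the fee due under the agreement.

Partner: 120.2 × $540 = $64,908.00
Senior counsel: 112.4 × $485 = $54,514.00
Associate: 47.6 × $255 = $12,138.00
Paralegal: 112.6 × $100 = $11,260.00
Subtotal: $64,908.00 + $54,514.00 + $12,138.00 + $11,260.00 = $142,820.00
Travel: 19.2 × ($100 ÷ 2) = 19.2 × $50.00 = $960.00
Total: $142,820.00 + $960.00 = $143,780.00

$143,780.00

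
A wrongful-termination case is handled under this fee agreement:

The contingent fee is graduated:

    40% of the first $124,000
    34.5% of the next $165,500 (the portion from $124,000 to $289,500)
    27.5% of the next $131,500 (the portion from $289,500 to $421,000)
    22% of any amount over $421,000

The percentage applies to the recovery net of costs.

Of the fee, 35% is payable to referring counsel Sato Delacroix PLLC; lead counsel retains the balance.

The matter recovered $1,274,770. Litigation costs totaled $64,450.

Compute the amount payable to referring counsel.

$110,778.64

Fee base (net of costs): $1,274,770 − $64,450 = $1,210,320
First $124,000 at 40% = $49,600.00
Next $165,500 at 34.5% = $57,097.50
Next $131,500 at 27.5% = $36,162.50
Remaining $789,320 at 22% = $173,650.40
Fee: $49,600.00 + $57,097.50 + $36,162.50 + $173,650.40 = $316,510.40
Referral share: 35% of $316,510.40 = $110,778.64; lead counsel retains $316,510.40 − $110,778.64 = $205,731.76.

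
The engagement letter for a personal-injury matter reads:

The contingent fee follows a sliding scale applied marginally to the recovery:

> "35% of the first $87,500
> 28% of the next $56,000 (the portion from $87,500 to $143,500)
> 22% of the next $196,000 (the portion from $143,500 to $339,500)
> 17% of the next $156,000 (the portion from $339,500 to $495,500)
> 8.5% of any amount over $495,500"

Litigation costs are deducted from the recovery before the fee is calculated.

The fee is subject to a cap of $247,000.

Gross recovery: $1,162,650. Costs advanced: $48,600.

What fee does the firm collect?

$168,521.75

Fee base (net of costs): $1,162,650 − $48,600 = $1,114,050
First $87,500 at 35% = $30,625.00
Next $56,000 at 28% = $15,680.00
Next $196,000 at 22% = $43,120.00
Next $156,000 at 17% = $26,520.00
Remaining $618,550 at 8.5% = $52,576.75
Fee: $30,625.00 + $15,680.00 + $43,120.00 + $26,520.00 + $52,576.75 = $168,521.75
$168,521.75 is under the $247,000 cap.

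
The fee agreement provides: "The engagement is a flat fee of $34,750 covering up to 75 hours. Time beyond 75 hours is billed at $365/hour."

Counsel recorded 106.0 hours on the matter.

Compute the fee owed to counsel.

Flat fee: $34,750.00
Excess hours: 106.0 − 75 = 31.0
Overrun: 31.0 × $365 = $11,315.00
Total: $34,750.00 + $11,315.00 = $46,065.00

$46,065.00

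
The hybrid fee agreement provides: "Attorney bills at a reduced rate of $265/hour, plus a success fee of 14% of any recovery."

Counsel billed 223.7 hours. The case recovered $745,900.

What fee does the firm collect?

$163,706.50

Hourly: 223.7 × $265 = $59,280.50
Success fee: 14% of $745,900 = $104,426.00
Total: $59,280.50 + $104,426.00 = $163,706.50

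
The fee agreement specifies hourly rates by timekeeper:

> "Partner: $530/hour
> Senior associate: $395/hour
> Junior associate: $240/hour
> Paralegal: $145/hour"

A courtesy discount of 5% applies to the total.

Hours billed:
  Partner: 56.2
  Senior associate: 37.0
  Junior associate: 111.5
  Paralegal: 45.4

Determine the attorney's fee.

$73,856.80

Partner: 56.2 × $530 = $29,786.00
Senior associate: 37.0 × $395 = $14,615.00
Junior associate: 111.5 × $240 = $26,760.00
Paralegal: 45.4 × $145 = $6,583.00
Subtotal: $77,744.00
Less 5% discount: −$3,887.20
Total: $77,744.00 − $3,887.20 = $73,856.80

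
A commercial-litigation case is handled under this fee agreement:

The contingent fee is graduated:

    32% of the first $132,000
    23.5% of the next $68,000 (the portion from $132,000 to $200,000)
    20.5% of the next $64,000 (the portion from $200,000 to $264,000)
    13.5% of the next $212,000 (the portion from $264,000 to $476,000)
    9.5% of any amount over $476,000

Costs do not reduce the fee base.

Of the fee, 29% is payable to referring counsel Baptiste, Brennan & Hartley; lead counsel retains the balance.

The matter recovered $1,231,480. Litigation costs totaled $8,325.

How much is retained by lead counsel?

Fee base is the gross recovery, $1,231,480; costs are reimbursed separately.
First $132,000 at 32% = $42,240.00
Next $68,000 at 23.5% = $15,980.00
Next $64,000 at 20.5% = $13,120.00
Next $212,000 at 13.5% = $28,620.00
Remaining $755,480 at 9.5% = $71,770.60
Fee: $42,240.00 + $15,980.00 + $13,120.00 + $28,620.00 + $71,770.60 = $171,730.60
Referral share: 29% of $171,730.60 = $49,801.87; lead counsel retains $171,730.60 − $49,801.87 = $121,928.73.

$121,928.73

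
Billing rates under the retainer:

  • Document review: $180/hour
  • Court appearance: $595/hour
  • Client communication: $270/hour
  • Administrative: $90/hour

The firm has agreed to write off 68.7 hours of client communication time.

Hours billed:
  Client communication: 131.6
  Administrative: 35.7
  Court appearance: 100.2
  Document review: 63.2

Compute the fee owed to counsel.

$91,191.00

Document review: 63.2 × $180 = $11,376.00
Court appearance: 100.2 × $595 = $59,619.00
Client communication: 131.6 × $270 = $35,532.00
Administrative: 35.7 × $90 = $3,213.00
Subtotal: $109,740.00
Write-off: 68.7 × $270 = $18,549.00
Total: $109,740.00 − $18,549.00 = $91,191.00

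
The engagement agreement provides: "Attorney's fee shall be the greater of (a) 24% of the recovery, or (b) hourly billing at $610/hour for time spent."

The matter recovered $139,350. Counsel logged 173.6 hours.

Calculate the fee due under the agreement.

(a) 24% of $139,350 = $33,444.00
(b) 173.6 × $610 = $105,896.00
The greater is (b): $105,896.00.

$105,896.00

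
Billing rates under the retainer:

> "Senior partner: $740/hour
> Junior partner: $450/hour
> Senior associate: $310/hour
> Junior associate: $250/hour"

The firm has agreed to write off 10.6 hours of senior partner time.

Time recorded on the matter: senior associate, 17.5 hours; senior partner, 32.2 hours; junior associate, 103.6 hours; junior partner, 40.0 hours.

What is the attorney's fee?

$65,309.00

Senior partner: 32.2 × $740 = $23,828.00
Junior partner: 40.0 × $450 = $18,000.00
Senior associate: 17.5 × $310 = $5,425.00
Junior associate: 103.6 × $250 = $25,900.00
Subtotal: $73,153.00
Write-off: 10.6 × $740 = $7,844.00
Total: $73,153.00 − $7,844.00 = $65,309.00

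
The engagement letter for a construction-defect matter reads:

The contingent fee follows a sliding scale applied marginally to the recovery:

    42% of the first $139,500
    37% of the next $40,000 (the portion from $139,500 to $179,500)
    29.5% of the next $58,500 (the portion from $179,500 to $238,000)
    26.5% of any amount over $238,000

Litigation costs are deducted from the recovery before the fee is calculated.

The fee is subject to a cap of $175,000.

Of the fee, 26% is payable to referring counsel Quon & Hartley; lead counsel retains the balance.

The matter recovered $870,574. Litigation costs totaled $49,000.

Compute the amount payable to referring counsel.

Fee base (net of costs): $870,574 − $49,000 = $821,574
First $139,500 at 42% = $58,590.00
Next $40,000 at 37% = $14,800.00
Next $58,500 at 29.5% = $17,257.50
Remaining $583,574 at 26.5% = $154,647.11
Fee: $58,590.00 + $14,800.00 + $17,257.50 + $154,647.11 = $245,294.61
$245,294.61 exceeds the $175,000 cap, so the fee is capped at $175,000.00.
Referral share: 26% of $175,000.00 = $45,500.00; lead counsel retains $175,000.00 − $45,500.00 = $129,500.00.

$45,500.00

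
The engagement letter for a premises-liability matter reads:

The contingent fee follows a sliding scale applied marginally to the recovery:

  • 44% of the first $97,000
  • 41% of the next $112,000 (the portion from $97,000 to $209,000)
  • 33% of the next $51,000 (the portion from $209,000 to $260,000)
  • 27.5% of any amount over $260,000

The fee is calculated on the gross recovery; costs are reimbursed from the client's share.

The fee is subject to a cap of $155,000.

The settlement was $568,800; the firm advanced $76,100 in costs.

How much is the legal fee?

$155,000.00

Fee base is the gross recovery, $568,800; costs are reimbursed separately.
First $97,000 at 44% = $42,680.00
Next $112,000 at 41% = $45,920.00
Next $51,000 at 33% = $16,830.00
Remaining $308,800 at 27.5% = $84,920.00
Fee: $42,680.00 + $45,920.00 + $16,830.00 + $84,920.00 = $190,350.00
$190,350.00 exceeds the $155,000 cap, so the fee is capped at $155,000.00.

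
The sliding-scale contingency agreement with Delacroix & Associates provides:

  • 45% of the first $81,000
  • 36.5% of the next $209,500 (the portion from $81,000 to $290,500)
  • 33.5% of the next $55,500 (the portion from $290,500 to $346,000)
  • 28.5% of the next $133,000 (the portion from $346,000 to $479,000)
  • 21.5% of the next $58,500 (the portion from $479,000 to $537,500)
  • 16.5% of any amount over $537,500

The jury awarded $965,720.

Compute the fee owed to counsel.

First $81,000 at 45% = $36,450.00
Next $209,500 at 36.5% = $76,467.50
Next $55,500 at 33.5% = $18,592.50
Next $133,000 at 28.5% = $37,905.00
Next $58,500 at 21.5% = $12,577.50
Remaining $428,220 at 16.5% = $70,656.30
Fee: $36,450.00 + $76,467.50 + $18,592.50 + $37,905.00 + $12,577.50 + $70,656.30 = $252,648.80

$252,648.80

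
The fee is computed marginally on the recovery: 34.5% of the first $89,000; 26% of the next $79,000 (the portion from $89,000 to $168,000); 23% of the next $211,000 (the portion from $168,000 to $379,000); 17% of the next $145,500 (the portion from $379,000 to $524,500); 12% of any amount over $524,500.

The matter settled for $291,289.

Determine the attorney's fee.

$79,601.47

First $89,000 at 34.5% = $30,705.00
Next $79,000 at 26% = $20,540.00
Remaining $123,289 at 23% = $28,356.47
Fee: $30,705.00 + $20,540.00 + $28,356.47 = $79,601.47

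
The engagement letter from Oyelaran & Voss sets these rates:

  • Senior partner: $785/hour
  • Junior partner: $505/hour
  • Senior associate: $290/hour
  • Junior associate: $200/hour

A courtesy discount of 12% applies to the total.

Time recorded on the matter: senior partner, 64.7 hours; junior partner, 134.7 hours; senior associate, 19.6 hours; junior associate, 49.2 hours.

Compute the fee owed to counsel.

Senior partner: 64.7 × $785 = $50,789.50
Junior partner: 134.7 × $505 = $68,023.50
Senior associate: 19.6 × $290 = $5,684.00
Junior associate: 49.2 × $200 = $9,840.00
Subtotal: $134,337.00
Less 12% discount: −$16,120.44
Total: $134,337.00 − $16,120.44 = $118,216.56

$118,216.56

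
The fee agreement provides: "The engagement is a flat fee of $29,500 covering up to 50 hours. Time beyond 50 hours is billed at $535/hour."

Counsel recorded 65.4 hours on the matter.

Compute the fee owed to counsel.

Flat fee: $29,500.00
Excess hours: 65.4 − 50 = 15.4
Overrun: 15.4 × $535 = $8,239.00
Total: $29,500.00 + $8,239.00 = $37,739.00

$37,739.00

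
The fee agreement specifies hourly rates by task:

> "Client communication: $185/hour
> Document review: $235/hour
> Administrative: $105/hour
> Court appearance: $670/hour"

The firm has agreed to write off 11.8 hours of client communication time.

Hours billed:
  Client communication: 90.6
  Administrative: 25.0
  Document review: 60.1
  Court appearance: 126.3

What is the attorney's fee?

Client communication: 90.6 × $185 = $16,761.00
Document review: 60.1 × $235 = $14,123.50
Administrative: 25.0 × $105 = $2,625.00
Court appearance: 126.3 × $670 = $84,621.00
Subtotal: $118,130.50
Write-off: 11.8 × $185 = $2,183.00
Total: $118,130.50 − $2,183.00 = $115,947.50

$115,947.50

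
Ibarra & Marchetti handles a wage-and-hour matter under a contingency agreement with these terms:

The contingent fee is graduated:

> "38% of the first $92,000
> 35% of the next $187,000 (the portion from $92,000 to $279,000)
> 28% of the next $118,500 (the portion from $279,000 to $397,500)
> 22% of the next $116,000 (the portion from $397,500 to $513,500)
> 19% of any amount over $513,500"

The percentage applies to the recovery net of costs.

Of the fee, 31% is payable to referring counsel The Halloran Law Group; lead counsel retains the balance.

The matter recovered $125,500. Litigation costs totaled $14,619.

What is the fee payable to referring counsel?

Fee base (net of costs): $125,500 − $14,619 = $110,881
First $92,000 at 38% = $34,960.00
Remaining $18,881 at 35% = $6,608.35
Fee: $34,960.00 + $6,608.35 = $41,568.35
Referral share: 31% of $41,568.35 = $12,886.19; lead counsel retains $41,568.35 − $12,886.19 = $28,682.16.

$12,886.19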